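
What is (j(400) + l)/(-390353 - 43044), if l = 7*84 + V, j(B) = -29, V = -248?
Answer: -311/433397 ≈ -0.00071759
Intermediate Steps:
l = 340 (l = 7*84 - 248 = 588 - 248 = 340)
(j(400) + l)/(-390353 - 43044) = (-29 + 340)/(-390353 - 43044) = 311/(-433397) = 311*(-1/433397) = -311/433397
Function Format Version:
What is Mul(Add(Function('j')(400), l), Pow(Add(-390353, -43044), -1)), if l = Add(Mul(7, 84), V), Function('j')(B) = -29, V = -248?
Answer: Rational(-311, 433397) ≈ -0.00071759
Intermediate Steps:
l = 340 (l = Add(Mul(7, 84), -248) = Add(588, -248) = 340)
Mul(Add(Function('j')(400), l), Pow(Add(-390353, -43044), -1)) = Mul(Add(-29, 340), Pow(Add(-390353, -43044), -1)) = Mul(311, Pow(-433397, -1)) = Mul(311, Rational(-1, 433397)) = Rational(-311, 433397)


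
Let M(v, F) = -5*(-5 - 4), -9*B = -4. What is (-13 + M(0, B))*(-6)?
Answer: -192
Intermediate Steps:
B = 4/9 (B = -⅑*(-4) = 4/9 ≈ 0.44444)
M(v, F) = 45 (M(v, F) = -5*(-9) = 45)
(-13 + M(0, B))*(-6) = (-13 + 45)*(-6) = 32*(-6) = -192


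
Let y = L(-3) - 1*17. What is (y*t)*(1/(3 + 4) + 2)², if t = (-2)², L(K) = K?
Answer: -18000/49 ≈ -367.35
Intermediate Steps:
t = 4
y = -20 (y = -3 - 1*17 = -3 - 17 = -20)
(y*t)*(1/(3 + 4) + 2)² = (-20*4)*(1/(3 + 4) + 2)² = -80*(1/7 + 2)² = -80*(⅐ + 2)² = -80*(15/7)² = -80*225/49 = -18000/49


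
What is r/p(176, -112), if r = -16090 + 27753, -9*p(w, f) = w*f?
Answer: 104967/19712 ≈ 5.3250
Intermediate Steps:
p(w, f) = -f*w/9 (p(w, f) = -w*f/9 = -f*w/9)
r = 11663
r/p(176, -112) = 11663/((-⅑*(-112)*176)) = 11663/(19712/9) = 11663*(9/19712) = 104967/19712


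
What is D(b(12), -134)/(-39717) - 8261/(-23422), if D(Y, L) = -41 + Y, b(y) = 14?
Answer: 12175353/34453762 ≈ 0.35338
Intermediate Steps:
D(b(12), -134)/(-39717) - 8261/(-23422) = (-41 + 14)/(-39717) - 8261/(-23422) = -27*(-1/39717) - 8261*(-1/23422) = 1/1471 + 8261/23422 = 12175353/34453762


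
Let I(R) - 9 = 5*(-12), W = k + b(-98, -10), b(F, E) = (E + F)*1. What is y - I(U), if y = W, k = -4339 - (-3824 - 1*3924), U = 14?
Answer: 3352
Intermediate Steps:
k = 3409 (k = -4339 - (-3824 - 3924) = -4339 - 1*(-7748) = -4339 + 7748 = 3409)
b(F, E) = E + F
W = 3301 (W = 3409 + (-10 - 98) = 3409 - 108 = 3301)
y = 3301
I(R) = -51 (I(R) = 9 + 5*(-12) = 9 - 60 = -51)
y - I(U) = 3301 - 1*(-51) = 3301 + 51 = 3352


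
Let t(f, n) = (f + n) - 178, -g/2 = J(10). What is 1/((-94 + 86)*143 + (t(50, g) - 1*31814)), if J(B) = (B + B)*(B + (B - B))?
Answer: -1/33486 ≈ -2.9863e-5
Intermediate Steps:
J(B) = 2*B**2 (J(B) = (2*B)*(B + 0) = (2*B)*B = 2*B**2)
g = -400 (g = -4*10**2 = -4*100 = -2*200 = -400)
t(f, n) = -178 + f + n
1/((-94 + 86)*143 + (t(50, g) - 1*31814)) = 1/((-94 + 86)*143 + ((-178 + 50 - 400) - 1*31814)) = 1/(-8*143 + (-528 - 31814)) = 1/(-1144 - 32342) = 1/(-33486) = -1/33486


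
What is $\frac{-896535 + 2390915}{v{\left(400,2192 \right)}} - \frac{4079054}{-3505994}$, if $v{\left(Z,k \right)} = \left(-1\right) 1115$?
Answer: $- \frac{523473916851}{390918331} \approx -1339.1$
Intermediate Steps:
$v{\left(Z,k \right)} = -1115$
$\frac{-896535 + 2390915}{v{\left(400,2192 \right)}} - \frac{4079054}{-3505994} = \frac{-896535 + 2390915}{-1115} - \frac{4079054}{-3505994} = 1494380 \left(- \frac{1}{1115}\right) - - \frac{2039527}{1752997} = - \frac{298876}{223} + \frac{2039527}{1752997} = - \frac{523473916851}{390918331}$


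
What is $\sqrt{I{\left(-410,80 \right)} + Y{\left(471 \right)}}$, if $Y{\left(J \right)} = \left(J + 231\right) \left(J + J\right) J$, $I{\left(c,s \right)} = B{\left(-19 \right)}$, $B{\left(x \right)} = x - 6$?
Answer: $\sqrt{311464739} \approx 17648.0$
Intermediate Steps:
$B{\left(x \right)} = -6 + x$
$I{\left(c,s \right)} = -25$ ($I{\left(c,s \right)} = -6 - 19 = -25$)
$Y{\left(J \right)} = 2 J^{2} \left(231 + J\right)$ ($Y{\left(J \right)} = \left(231 + J\right) 2 J J = 2 J \left(231 + J\right) J = 2 J^{2} \left(231 + J\right)$)
$\sqrt{I{\left(-410,80 \right)} + Y{\left(471 \right)}} = \sqrt{-25 + 2 \cdot 471^{2} \left(231 + 471\right)} = \sqrt{-25 + 2 \cdot 221841 \cdot 702} = \sqrt{-25 + 311464764} = \sqrt{311464739}$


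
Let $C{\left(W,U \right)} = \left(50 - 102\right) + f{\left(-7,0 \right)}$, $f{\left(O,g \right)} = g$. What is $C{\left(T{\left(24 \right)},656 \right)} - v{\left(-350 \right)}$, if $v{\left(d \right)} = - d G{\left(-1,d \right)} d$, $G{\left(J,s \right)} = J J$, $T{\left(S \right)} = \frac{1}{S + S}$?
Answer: $122448$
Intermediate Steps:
$T{\left(S \right)} = \frac{1}{2 S}$
$G{\left(J,s \right)} = J^{2}$
$C{\left(W,U \right)} = -52$ ($C{\left(W,U \right)} = \left(50 - 102\right) + 0 = -52 + 0 = -52$)
$v{\left(d \right)} = - d^{2}$ ($v{\left(d \right)} = - d \left(-1\right)^{2} d = - d 1 d = - d d = - d^{2}$)
$C{\left(T{\left(24 \right)},656 \right)} - v{\left(-350 \right)} = -52 - - \left(-350\right)^{2} = -52 - \left(-1\right) 122500 = -52 - -122500 = -52 + 122500 = 122448$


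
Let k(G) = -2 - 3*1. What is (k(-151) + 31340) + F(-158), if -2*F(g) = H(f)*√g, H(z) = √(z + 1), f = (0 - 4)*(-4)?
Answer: 31335 - I*√2686/2 ≈ 31335.0 - 25.913*I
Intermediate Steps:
f = 16 (f = -4*(-4) = 16)
H(z) = √(1 + z)
F(g) = -√17*√g/2 (F(g) = -√(1 + 16)*√g/2 = -√17*√g/2)
k(G) = -5 (k(G) = -2 - 3 = -5)
(k(-151) + 31340) + F(-158) = (-5 + 31340) - √17*√(-158)/2 = 31335 - √17*I*√158/2 = 31335 - I*√2686/2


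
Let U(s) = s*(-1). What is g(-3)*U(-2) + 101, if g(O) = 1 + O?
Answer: 97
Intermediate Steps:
U(s) = -s
g(-3)*U(-2) + 101 = (1 - 3)*(-1*(-2)) + 101 = -2*2 + 101 = -4 + 101 = 97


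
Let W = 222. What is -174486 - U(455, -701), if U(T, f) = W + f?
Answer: -174007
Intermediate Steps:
U(T, f) = 222 + f
-174486 - U(455, -701) = -174486 - (222 - 701) = -174486 - 1*(-479) = -174486 + 479 = -174007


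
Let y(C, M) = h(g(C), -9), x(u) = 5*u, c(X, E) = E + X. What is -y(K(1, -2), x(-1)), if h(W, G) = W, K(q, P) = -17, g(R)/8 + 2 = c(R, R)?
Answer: 288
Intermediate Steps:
g(R) = -16 + 16*R (g(R) = -16 + 8*(R + R) = -16 + 8*(2*R) = -16 + 16*R)
y(C, M) = -16 + 16*C
-y(K(1, -2), x(-1)) = -(-16 + 16*(-17)) = -(-16 - 272) = -1*(-288) = 288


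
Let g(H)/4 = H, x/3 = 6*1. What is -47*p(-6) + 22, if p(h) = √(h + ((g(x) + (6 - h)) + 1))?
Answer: 22 - 47*√79 ≈ -395.75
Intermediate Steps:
x = 18 (x = 3*(6*1) = 3*6 = 18)
g(H) = 4*H
p(h) = √79 (p(h) = √(h + ((4*18 + (6 - h)) + 1)) = √(h + ((72 + (6 - h)) + 1)) = √(h + ((78 - h) + 1)) = √(h + (79 - h)) = √79)
-47*p(-6) + 22 = -47*√79 + 22 = 22 - 47*√79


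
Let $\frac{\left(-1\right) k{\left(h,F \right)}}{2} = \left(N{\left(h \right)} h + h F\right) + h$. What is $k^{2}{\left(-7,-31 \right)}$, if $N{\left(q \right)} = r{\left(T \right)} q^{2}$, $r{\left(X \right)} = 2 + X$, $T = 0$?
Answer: $906304$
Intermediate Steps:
$N{\left(q \right)} = 2 q^{2}$ ($N{\left(q \right)} = \left(2 + 0\right) q^{2} = 2 q^{2}$)
$k{\left(h,F \right)} = - 4 h^{3} - 2 h - 2 F h$ ($k{\left(h,F \right)} = - 2 \left(\left(2 h^{2} h + h F\right) + h\right) = - 2 \left(\left(2 h^{3} + F h\right) + h\right) = - 2 \left(h + 2 h^{3} + F h\right) = - 4 h^{3} - 2 h - 2 F h$)
$k^{2}{\left(-7,-31 \right)} = \left(\left(-2\right) \left(-7\right) \left(1 - 31 + 2 \left(-7\right)^{2}\right)\right)^{2} = \left(\left(-2\right) \left(-7\right) \left(1 - 31 + 2 \cdot 49\right)\right)^{2} = \left(\left(-2\right) \left(-7\right) \left(1 - 31 + 98\right)\right)^{2} = \left(\left(-2\right) \left(-7\right) 68\right)^{2} = 952^{2} = 906304$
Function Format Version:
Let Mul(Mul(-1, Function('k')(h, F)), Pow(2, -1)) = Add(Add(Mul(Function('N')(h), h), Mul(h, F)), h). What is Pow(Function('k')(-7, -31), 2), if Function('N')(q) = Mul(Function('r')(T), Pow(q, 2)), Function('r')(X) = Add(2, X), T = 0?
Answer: 906304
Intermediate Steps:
Function('N')(q) = Mul(2, Pow(q, 2)) (Function('N')(q) = Mul(Add(2, 0), Pow(q, 2)) = Mul(2, Pow(q, 2)))
Function('k')(h, F) = Add(Mul(-4, Pow(h, 3)), Mul(-2, h), Mul(-2, F, h)) (Function('k')(h, F) = Mul(-2, Add(Add(Mul(Mul(2, Pow(h, 2)), h), Mul(h, F)), h)) = Mul(-2, Add(Add(Mul(2, Pow(h, 3)), Mul(F, h)), h)) = Mul(-2, Add(h, Mul(2, Pow(h, 3)), Mul(F, h))) = Add(Mul(-4, Pow(h, 3)), Mul(-2, h), Mul(-2, F, h)))
Pow(Function('k')(-7, -31), 2) = Pow(Mul(-2, -7, Add(1, -31, Mul(2, Pow(-7, 2)))), 2) = Pow(Mul(-2, -7, Add(1, -31, Mul(2, 49))), 2) = Pow(Mul(-2, -7, Add(1, -31, 98)), 2) = Pow(Mul(-2, -7, 68), 2) = Pow(952, 2) = 906304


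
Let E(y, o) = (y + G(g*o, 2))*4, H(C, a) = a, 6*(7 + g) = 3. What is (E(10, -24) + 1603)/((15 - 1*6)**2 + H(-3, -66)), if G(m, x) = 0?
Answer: 1643/15 ≈ 109.53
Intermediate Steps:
g = -13/2 (g = -7 + (1/6)*3 = -7 + 1/2 = -13/2 ≈ -6.5000)
E(y, o) = 4*y (E(y, o) = (y + 0)*4 = y*4 = 4*y)
(E(10, -24) + 1603)/((15 - 1*6)**2 + H(-3, -66)) = (4*10 + 1603)/((15 - 1*6)**2 - 66) = (40 + 1603)/((15 - 6)**2 - 66) = 1643/(9**2 - 66) = 1643/(81 - 66) = 1643/15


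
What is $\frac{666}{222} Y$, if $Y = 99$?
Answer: $297$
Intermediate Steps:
$\frac{666}{222} Y = \frac{666}{222} \cdot 99 = 666 \cdot \frac{1}{222} \cdot 99 = 3 \cdot 99 = 297$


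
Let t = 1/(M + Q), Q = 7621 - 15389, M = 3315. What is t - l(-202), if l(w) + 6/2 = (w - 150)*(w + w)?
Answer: -633238866/4453 ≈ -1.4221e+5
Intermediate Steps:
l(w) = -3 + 2*w*(-150 + w) (l(w) = -3 + (w - 150)*(w + w) = -3 + (-150 + w)*(2*w) = -3 + 2*w*(-150 + w))
Q = -7768
t = -1/4453 (t = 1/(3315 - 7768) = 1/(-4453) = -1/4453 ≈ -0.00022457)
t - l(-202) = -1/4453 - (-3 - 300*(-202) + 2*(-202)**2) = -1/4453 - (-3 + 60600 + 2*40804) = -1/4453 - (-3 + 60600 + 81608) = -1/4453 - 1*142205 = -1/4453 - 142205 = -633238866/4453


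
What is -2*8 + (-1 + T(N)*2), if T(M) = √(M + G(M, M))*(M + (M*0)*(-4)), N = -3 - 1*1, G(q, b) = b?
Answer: -17 - 16*I*√2 ≈ -17.0 - 22.627*I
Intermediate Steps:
N = -4 (N = -3 - 1 = -4)
T(M) = √2*M^(3/2) (T(M) = √(M + M)*(M + (M*0)*(-4)) = √(2*M)*(M + 0*(-4)) = (√2*√M)*(M + 0) = (√2*√M)*M = √2*M^(3/2))
-2*8 + (-1 + T(N)*2) = -2*8 + (-1 + (√2*(-4)^(3/2))*2) = -16 + (-1 + (√2*(-8*I))*2) = -16 + (-1 - 8*I*√2*2) = -16 + (-1 - 16*I*√2) = -17 - 16*I*√2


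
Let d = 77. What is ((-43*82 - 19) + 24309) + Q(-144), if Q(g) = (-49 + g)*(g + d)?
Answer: 33695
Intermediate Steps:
Q(g) = (-49 + g)*(77 + g) (Q(g) = (-49 + g)*(g + 77) = (-49 + g)*(77 + g))
((-43*82 - 19) + 24309) + Q(-144) = ((-43*82 - 19) + 24309) + (-3773 + (-144)**2 + 28*(-144)) = ((-3526 - 19) + 24309) + (-3773 + 20736 - 4032) = (-3545 + 24309) + 12931 = 20764 + 12931 = 33695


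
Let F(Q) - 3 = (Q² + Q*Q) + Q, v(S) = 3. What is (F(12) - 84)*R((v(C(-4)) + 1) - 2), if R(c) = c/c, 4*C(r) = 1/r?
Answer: 219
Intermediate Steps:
C(r) = 1/(4*r)
F(Q) = 3 + Q + 2*Q² (F(Q) = 3 + ((Q² + Q*Q) + Q) = 3 + ((Q² + Q²) + Q) = 3 + (2*Q² + Q) = 3 + (Q + 2*Q²) = 3 + Q + 2*Q²)
R(c) = 1
(F(12) - 84)*R((v(C(-4)) + 1) - 2) = ((3 + 12 + 2*12²) - 84)*1 = ((3 + 12 + 2*144) - 84)*1 = ((3 + 12 + 288) - 84)*1 = (303 - 84)*1 = 219*1 = 219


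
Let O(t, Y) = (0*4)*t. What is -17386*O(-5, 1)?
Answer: 0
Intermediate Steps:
O(t, Y) = 0 (O(t, Y) = 0*t = 0)
-17386*O(-5, 1) = -17386*0 = 0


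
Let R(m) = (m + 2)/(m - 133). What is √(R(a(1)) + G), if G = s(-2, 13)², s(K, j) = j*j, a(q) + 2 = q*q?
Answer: √512841182/134 ≈ 169.00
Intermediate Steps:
a(q) = -2 + q² (a(q) = -2 + q*q = -2 + q²)
s(K, j) = j²
G = 28561 (G = (13²)² = 169² = 28561)
R(m) = (2 + m)/(-133 + m)
√(R(a(1)) + G) = √((2 + (-2 + 1²))/(-133 + (-2 + 1²)) + 28561) = √((2 + (-2 + 1))/(-133 + (-2 + 1)) + 28561) = √((2 - 1)/(-133 - 1) + 28561) = √(1/(-134) + 28561) = √(-1/134*1 + 28561) = √(-1/134 + 28561) = √(3827173/134) = √512841182/134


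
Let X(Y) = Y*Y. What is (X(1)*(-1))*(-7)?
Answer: 7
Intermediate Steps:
X(Y) = Y²
(X(1)*(-1))*(-7) = (1²*(-1))*(-7) = (1*(-1))*(-7) = -1*(-7) = 7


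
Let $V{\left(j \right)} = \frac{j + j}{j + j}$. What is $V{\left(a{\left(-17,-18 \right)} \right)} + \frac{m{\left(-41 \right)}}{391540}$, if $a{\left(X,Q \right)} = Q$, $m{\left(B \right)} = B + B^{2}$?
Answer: $\frac{19659}{19577} \approx 1.0042$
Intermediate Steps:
$V{\left(j \right)} = 1$ ($V{\left(j \right)} = \frac{2 j}{2 j} = 2 j \frac{1}{2 j} = 1$)
$V{\left(a{\left(-17,-18 \right)} \right)} + \frac{m{\left(-41 \right)}}{391540} = 1 + \frac{\left(-41\right) \left(1 - 41\right)}{391540} = 1 + \left(-41\right) \left(-40\right) \frac{1}{391540} = 1 + 1640 \cdot \frac{1}{391540} = 1 + \frac{82}{19577} = \frac{19659}{19577}$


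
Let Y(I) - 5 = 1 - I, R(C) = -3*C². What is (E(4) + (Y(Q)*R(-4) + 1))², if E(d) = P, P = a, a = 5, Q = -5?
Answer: 272484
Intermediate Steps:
Y(I) = 6 - I (Y(I) = 5 + (1 - I) = 6 - I)
P = 5
E(d) = 5
(E(4) + (Y(Q)*R(-4) + 1))² = (5 + ((6 - 1*(-5))*(-3*(-4)²) + 1))² = (5 + ((6 + 5)*(-3*16) + 1))² = (5 + (11*(-48) + 1))² = (5 + (-528 + 1))² = (5 - 527)² = (-522)² = 272484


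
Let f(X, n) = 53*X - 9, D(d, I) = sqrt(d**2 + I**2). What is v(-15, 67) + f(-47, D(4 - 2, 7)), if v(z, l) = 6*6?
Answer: -2464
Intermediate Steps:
D(d, I) = sqrt(I**2 + d**2)
v(z, l) = 36
f(X, n) = -9 + 53*X
v(-15, 67) + f(-47, D(4 - 2, 7)) = 36 + (-9 + 53*(-47)) = 36 + (-9 - 2491) = 36 - 2500 = -2464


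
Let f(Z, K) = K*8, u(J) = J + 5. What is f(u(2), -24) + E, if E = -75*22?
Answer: -1842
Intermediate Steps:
u(J) = 5 + J
f(Z, K) = 8*K
E = -1650
f(u(2), -24) + E = 8*(-24) - 1650 = -192 - 1650 = -1842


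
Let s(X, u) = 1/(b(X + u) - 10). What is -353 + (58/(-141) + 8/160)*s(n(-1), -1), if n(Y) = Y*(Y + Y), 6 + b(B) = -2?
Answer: -17917261/50760 ≈ -352.98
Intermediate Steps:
b(B) = -8 (b(B) = -6 - 2 = -8)
n(Y) = 2*Y**2 (n(Y) = Y*(2*Y) = 2*Y**2)
s(X, u) = -1/18 (s(X, u) = 1/(-8 - 10) = 1/(-18) = -1/18)
-353 + (58/(-141) + 8/160)*s(n(-1), -1) = -353 + (58/(-141) + 8/160)*(-1/18) = -353 + (58*(-1/141) + 8*(1/160))*(-1/18) = -353 + (-58/141 + 1/20)*(-1/18) = -353 - 1019/2820*(-1/18) = -353 + 1019/50760 = -17917261/50760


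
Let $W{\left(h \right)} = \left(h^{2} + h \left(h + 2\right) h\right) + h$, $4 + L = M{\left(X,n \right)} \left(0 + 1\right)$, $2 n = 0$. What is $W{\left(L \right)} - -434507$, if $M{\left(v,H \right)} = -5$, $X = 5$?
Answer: $434012$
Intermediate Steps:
$n = 0$ ($n = \frac{1}{2} \cdot 0 = 0$)
$L = -9$ ($L = -4 - 5 \left(0 + 1\right) = -4 - 5 = -9$)
$W{\left(h \right)} = h + h^{2} + h^{2} \left(2 + h\right)$ ($W{\left(h \right)} = \left(h^{2} + h \left(2 + h\right) h\right) + h = \left(h^{2} + h^{2} \left(2 + h\right)\right) + h = h + h^{2} + h^{2} \left(2 + h\right)$)
$W{\left(L \right)} - -434507 = - 9 \left(1 + \left(-9\right)^{2} + 3 \left(-9\right)\right) - -434507 = - 9 \left(1 + 81 - 27\right) + 434507 = \left(-9\right) 55 + 434507 = -495 + 434507 = 434012$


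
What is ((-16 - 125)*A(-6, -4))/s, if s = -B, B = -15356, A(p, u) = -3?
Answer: 423/15356 ≈ 0.027546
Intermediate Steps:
s = 15356 (s = -1*(-15356) = 15356)
((-16 - 125)*A(-6, -4))/s = ((-16 - 125)*(-3))/15356 = -141*(-3)*(1/15356) = 423*(1/15356) = 423/15356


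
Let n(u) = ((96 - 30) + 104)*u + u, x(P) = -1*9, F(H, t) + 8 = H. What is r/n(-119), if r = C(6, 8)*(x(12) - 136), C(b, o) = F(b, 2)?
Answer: -290/20349 ≈ -0.014251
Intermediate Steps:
F(H, t) = -8 + H
x(P) = -9
n(u) = 171*u (n(u) = (66 + 104)*u + u = 170*u + u = 171*u)
C(b, o) = -8 + b
r = 290 (r = (-8 + 6)*(-9 - 136) = -2*(-145) = 290)
r/n(-119) = 290/((171*(-119))) = 290/(-20349) = 290*(-1/20349) = -290/20349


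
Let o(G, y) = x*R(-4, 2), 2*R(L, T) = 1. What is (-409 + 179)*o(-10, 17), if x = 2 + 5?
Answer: -805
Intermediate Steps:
x = 7
R(L, T) = ½ (R(L, T) = (½)*1 = ½)
o(G, y) = 7/2 (o(G, y) = 7*(½) = 7/2)
(-409 + 179)*o(-10, 17) = (-409 + 179)*(7/2) = -230*7/2 = -805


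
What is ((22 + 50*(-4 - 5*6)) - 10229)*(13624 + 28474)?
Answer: -501260886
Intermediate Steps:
((22 + 50*(-4 - 5*6)) - 10229)*(13624 + 28474) = ((22 + 50*(-4 - 30)) - 10229)*42098 = ((22 + 50*(-34)) - 10229)*42098 = ((22 - 1700) - 10229)*42098 = (-1678 - 10229)*42098 = -11907*42098 = -501260886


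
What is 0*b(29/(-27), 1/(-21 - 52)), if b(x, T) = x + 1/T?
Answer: 0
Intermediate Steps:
0*b(29/(-27), 1/(-21 - 52)) = 0*(29/(-27) + 1/(1/(-21 - 52))) = 0*(29*(-1/27) + 1/(1/(-73))) = 0*(-29/27 + 1/(-1/73)) = 0*(-29/27 - 73) = 0*(-2000/27) = 0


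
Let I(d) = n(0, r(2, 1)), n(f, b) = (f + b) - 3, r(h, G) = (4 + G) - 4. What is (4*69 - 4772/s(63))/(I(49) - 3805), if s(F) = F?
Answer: -12616/239841 ≈ -0.052602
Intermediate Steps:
r(h, G) = G
n(f, b) = -3 + b + f (n(f, b) = (b + f) - 3 = -3 + b + f)
I(d) = -2 (I(d) = -3 + 1 + 0 = -2)
(4*69 - 4772/s(63))/(I(49) - 3805) = (4*69 - 4772/63)/(-2 - 3805) = (276 - 4772*1/63)/(-3807) = (276 - 4772/63)*(-1/3807) = (12616/63)*(-1/3807) = -12616/239841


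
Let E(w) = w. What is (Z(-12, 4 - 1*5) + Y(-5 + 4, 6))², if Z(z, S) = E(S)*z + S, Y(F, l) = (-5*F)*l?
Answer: 1681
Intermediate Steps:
Y(F, l) = -5*F*l
Z(z, S) = S + S*z (Z(z, S) = S*z + S = S + S*z)
(Z(-12, 4 - 1*5) + Y(-5 + 4, 6))² = ((4 - 1*5)*(1 - 12) - 5*(-5 + 4)*6)² = ((4 - 5)*(-11) - 5*(-1)*6)² = (-1*(-11) + 30)² = (11 + 30)² = 41² = 1681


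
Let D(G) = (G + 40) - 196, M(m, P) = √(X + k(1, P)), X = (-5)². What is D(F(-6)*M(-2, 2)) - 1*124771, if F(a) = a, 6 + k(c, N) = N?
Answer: -124927 - 6*√21 ≈ -1.2495e+5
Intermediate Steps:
X = 25
k(c, N) = -6 + N
M(m, P) = √(19 + P) (M(m, P) = √(25 + (-6 + P)) = √(19 + P))
D(G) = -156 + G (D(G) = (40 + G) - 196 = -156 + G)
D(F(-6)*M(-2, 2)) - 1*124771 = (-156 - 6*√(19 + 2)) - 1*124771 = (-156 - 6*√21) - 124771 = -124927 - 6*√21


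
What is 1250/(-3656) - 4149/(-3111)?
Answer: 1879999/1895636 ≈ 0.99175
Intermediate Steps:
1250/(-3656) - 4149/(-3111) = 1250*(-1/3656) - 4149*(-1/3111) = -625/1828 + 1383/1037 = 1879999/1895636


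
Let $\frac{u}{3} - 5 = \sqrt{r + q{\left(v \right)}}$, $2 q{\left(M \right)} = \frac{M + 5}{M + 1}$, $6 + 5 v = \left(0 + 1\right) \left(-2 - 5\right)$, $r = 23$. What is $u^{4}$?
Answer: $\frac{5777001}{16} + \frac{76545 \sqrt{89}}{2} \approx 7.2213 \cdot 10^{5}$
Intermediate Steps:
$v = - \frac{13}{5}$ ($v = - \frac{6}{5} + \frac{\left(0 + 1\right) \left(-2 - 5\right)}{5} = - \frac{6}{5} + \frac{1 \left(-7\right)}{5} = - \frac{6}{5} + \frac{1}{5} \left(-7\right) = - \frac{6}{5} - \frac{7}{5} = - \frac{13}{5} \approx -2.6$)
$q{\left(M \right)} = \frac{5 + M}{2 \left(1 + M\right)}$ ($q{\left(M \right)} = \frac{\left(M + 5\right) \frac{1}{M + 1}}{2} = \frac{\left(5 + M\right) \frac{1}{1 + M}}{2} = \frac{\frac{1}{1 + M} \left(5 + M\right)}{2} = \frac{5 + M}{2 \left(1 + M\right)}$)
$u = 15 + \frac{3 \sqrt{89}}{2}$ ($u = 15 + 3 \sqrt{23 + \frac{5 - \frac{13}{5}}{2 \left(1 - \frac{13}{5}\right)}} = 15 + 3 \sqrt{23 + \frac{1}{2} \frac{1}{- \frac{8}{5}} \cdot \frac{12}{5}} = 15 + 3 \sqrt{23 + \frac{1}{2} \left(- \frac{5}{8}\right) \frac{12}{5}} = 15 + 3 \sqrt{23 - \frac{3}{4}} = 15 + 3 \sqrt{\frac{89}{4}} = 15 + 3 \frac{\sqrt{89}}{2} = 15 + \frac{3 \sqrt{89}}{2} \approx 29.151$)
$u^{4} = \left(15 + \frac{3 \sqrt{89}}{2}\right)^{4}$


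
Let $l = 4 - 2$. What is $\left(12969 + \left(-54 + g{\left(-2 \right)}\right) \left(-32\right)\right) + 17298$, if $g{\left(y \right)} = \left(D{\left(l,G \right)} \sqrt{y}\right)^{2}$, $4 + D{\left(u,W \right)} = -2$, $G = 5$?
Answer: $34299$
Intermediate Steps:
$l = 2$
$D{\left(u,W \right)} = -6$ ($D{\left(u,W \right)} = -4 - 2 = -6$)
$g{\left(y \right)} = 36 y$ ($g{\left(y \right)} = \left(- 6 \sqrt{y}\right)^{2} = 36 y$)
$\left(12969 + \left(-54 + g{\left(-2 \right)}\right) \left(-32\right)\right) + 17298 = \left(12969 + \left(-54 + 36 \left(-2\right)\right) \left(-32\right)\right) + 17298 = \left(12969 + \left(-54 - 72\right) \left(-32\right)\right) + 17298 = \left(12969 - -4032\right) + 17298 = \left(12969 + 4032\right) + 17298 = 17001 + 17298 = 34299$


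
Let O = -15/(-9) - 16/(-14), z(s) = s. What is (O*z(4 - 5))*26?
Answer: -1534/21 ≈ -73.048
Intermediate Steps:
O = 59/21 (O = -15*(-⅑) - 16*(-1/14) = 5/3 + 8/7 = 59/21 ≈ 2.8095)
(O*z(4 - 5))*26 = (59*(4 - 5)/21)*26 = ((59/21)*(-1))*26 = -59/21*26 = -1534/21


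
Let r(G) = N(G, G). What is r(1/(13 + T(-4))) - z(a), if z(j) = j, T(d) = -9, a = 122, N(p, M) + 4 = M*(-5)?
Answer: -509/4 ≈ -127.25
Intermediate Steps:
N(p, M) = -4 - 5*M (N(p, M) = -4 + M*(-5) = -4 - 5*M)
r(G) = -4 - 5*G
r(1/(13 + T(-4))) - z(a) = (-4 - 5/(13 - 9)) - 1*122 = (-4 - 5/4) - 122 = -21/4 - 122 = -509/4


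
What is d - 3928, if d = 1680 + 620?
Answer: -1628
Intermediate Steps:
d = 2300
d - 3928 = 2300 - 3928 = -1628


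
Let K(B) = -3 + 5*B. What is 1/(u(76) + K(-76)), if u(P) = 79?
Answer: -1/304 ≈ -0.0032895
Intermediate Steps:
1/(u(76) + K(-76)) = 1/(79 + (-3 + 5*(-76))) = 1/(79 + (-3 - 380)) = 1/(79 - 383) = 1/(-304) = -1/304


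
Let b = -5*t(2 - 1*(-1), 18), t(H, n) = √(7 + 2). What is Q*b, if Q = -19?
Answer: 285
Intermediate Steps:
t(H, n) = 3 (t(H, n) = √9 = 3)
b = -15 (b = -5*3 = -15)
Q*b = -19*(-15) = 285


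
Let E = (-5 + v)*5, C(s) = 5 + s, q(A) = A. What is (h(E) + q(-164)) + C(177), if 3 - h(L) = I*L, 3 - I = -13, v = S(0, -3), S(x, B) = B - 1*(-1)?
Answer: 581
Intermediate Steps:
S(x, B) = 1 + B (S(x, B) = B + 1 = 1 + B)
v = -2 (v = 1 - 3 = -2)
I = 16 (I = 3 - 1*(-13) = 3 + 13 = 16)
E = -35 (E = (-5 - 2)*5 = -7*5 = -35)
h(L) = 3 - 16*L
(h(E) + q(-164)) + C(177) = ((3 - 16*(-35)) - 164) + (5 + 177) = ((3 + 560) - 164) + 182 = (563 - 164) + 182 = 399 + 182 = 581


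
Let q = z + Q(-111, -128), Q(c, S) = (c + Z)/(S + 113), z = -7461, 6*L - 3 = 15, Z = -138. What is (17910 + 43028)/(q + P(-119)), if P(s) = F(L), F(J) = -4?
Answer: -152345/18621 ≈ -8.1814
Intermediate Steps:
L = 3 (L = ½ + (⅙)*15 = ½ + 5/2 = 3)
P(s) = -4
Q(c, S) = (-138 + c)/(113 + S) (Q(c, S) = (c - 138)/(S + 113) = (-138 + c)/(113 + S))
q = -37222/5 (q = -7461 + (-138 - 111)/(113 - 128) = -7461 - 249/(-15) = -7461 - 1/15*(-249) = -7461 + 83/5 = -37222/5 ≈ -7444.4)
(17910 + 43028)/(q + P(-119)) = (17910 + 43028)/(-37222/5 - 4) = 60938/(-37242/5) = 60938*(-5/37242) = -152345/18621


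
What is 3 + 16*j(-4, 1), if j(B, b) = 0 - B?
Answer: 67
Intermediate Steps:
j(B, b) = -B
3 + 16*j(-4, 1) = 3 + 16*(-1*(-4)) = 3 + 16*4 = 3 + 64 = 67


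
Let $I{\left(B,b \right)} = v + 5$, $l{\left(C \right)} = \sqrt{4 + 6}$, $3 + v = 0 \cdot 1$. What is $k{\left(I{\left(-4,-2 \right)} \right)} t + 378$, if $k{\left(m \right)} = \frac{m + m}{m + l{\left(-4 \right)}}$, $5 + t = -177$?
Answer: $\frac{1862}{3} - \frac{364 \sqrt{10}}{3} \approx 236.98$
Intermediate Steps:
$t = -182$ ($t = -5 - 177 = -182$)
$v = -3$ ($v = -3 + 0 \cdot 1 = -3 + 0 = -3$)
$l{\left(C \right)} = \sqrt{10}$
$I{\left(B,b \right)} = 2$ ($I{\left(B,b \right)} = -3 + 5 = 2$)
$k{\left(m \right)} = \frac{2 m}{m + \sqrt{10}}$ ($k{\left(m \right)} = \frac{m + m}{m + \sqrt{10}} = \frac{2 m}{m + \sqrt{10}}$)
$k{\left(I{\left(-4,-2 \right)} \right)} t + 378 = 2 \cdot 2 \frac{1}{2 + \sqrt{10}} \left(-182\right) + 378 = \frac{4}{2 + \sqrt{10}} \left(-182\right) + 378 = - \frac{728}{2 + \sqrt{10}} + 378 = 378 - \frac{728}{2 + \sqrt{10}}$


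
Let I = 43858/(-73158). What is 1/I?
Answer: -36579/21929 ≈ -1.6681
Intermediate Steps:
I = -21929/36579 (I = 43858*(-1/73158) = -21929/36579 ≈ -0.59950)
1/I = 1/(-21929/36579) = -36579/21929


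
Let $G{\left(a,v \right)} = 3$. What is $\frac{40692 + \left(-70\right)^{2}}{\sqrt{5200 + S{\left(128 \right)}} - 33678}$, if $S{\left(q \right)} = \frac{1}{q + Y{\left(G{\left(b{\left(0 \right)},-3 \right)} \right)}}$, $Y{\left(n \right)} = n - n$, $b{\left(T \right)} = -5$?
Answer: $- \frac{65512421376}{48392639317} - \frac{364736 \sqrt{1331202}}{145177917951} \approx -1.3567$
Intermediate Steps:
$Y{\left(n \right)} = 0$
$S{\left(q \right)} = \frac{1}{q}$ ($S{\left(q \right)} = \frac{1}{q + 0} = \frac{1}{q}$)
$\frac{40692 + \left(-70\right)^{2}}{\sqrt{5200 + S{\left(128 \right)}} - 33678} = \frac{40692 + \left(-70\right)^{2}}{\sqrt{5200 + \frac{1}{128}} - 33678} = \frac{40692 + 4900}{\sqrt{5200 + \frac{1}{128}} - 33678} = \frac{45592}{\sqrt{\frac{665601}{128}} - 33678} = \frac{45592}{\frac{\sqrt{1331202}}{16} - 33678} = \frac{45592}{-33678 + \frac{\sqrt{1331202}}{16}}$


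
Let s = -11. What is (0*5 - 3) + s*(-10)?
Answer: 107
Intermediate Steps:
(0*5 - 3) + s*(-10) = (0*5 - 3) - 11*(-10) = (0 - 3) + 110 = -3 + 110 = 107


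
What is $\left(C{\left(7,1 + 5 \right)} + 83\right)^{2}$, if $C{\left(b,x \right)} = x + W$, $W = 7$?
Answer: $9216$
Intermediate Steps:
$C{\left(b,x \right)} = 7 + x$ ($C{\left(b,x \right)} = x + 7 = 7 + x$)
$\left(C{\left(7,1 + 5 \right)} + 83\right)^{2} = \left(\left(7 + \left(1 + 5\right)\right) + 83\right)^{2} = \left(\left(7 + 6\right) + 83\right)^{2} = \left(13 + 83\right)^{2} = 96^{2} = 9216$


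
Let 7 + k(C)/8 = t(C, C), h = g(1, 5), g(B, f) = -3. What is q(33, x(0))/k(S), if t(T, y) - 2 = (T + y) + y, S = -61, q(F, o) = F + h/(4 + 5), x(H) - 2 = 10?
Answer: -49/2256 ≈ -0.021720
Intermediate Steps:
h = -3
x(H) = 12 (x(H) = 2 + 10 = 12)
q(F, o) = -⅓ + F (q(F, o) = F - 3/(4 + 5) = F - 3/9 = F + (⅑)*(-3) = F - ⅓ = -⅓ + F)
t(T, y) = 2 + T + 2*y (t(T, y) = 2 + ((T + y) + y) = 2 + (T + 2*y) = 2 + T + 2*y)
k(C) = -40 + 24*C (k(C) = -56 + 8*(2 + C + 2*C) = -56 + 8*(2 + 3*C) = -56 + (16 + 24*C) = -40 + 24*C)
q(33, x(0))/k(S) = (-⅓ + 33)/(-40 + 24*(-61)) = 98/(3*(-40 - 1464)) = (98/3)/(-1504) = (98/3)*(-1/1504) = -49/2256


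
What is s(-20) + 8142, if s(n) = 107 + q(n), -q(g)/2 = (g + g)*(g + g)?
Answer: 5049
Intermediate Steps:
q(g) = -8*g² (q(g) = -2*(g + g)*(g + g) = -2*2*g*2*g = -8*g²)
s(n) = 107 - 8*n²
s(-20) + 8142 = (107 - 8*(-20)²) + 8142 = (107 - 8*400) + 8142 = (107 - 3200) + 8142 = -3093 + 8142 = 5049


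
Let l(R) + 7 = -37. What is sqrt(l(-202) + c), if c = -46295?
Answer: I*sqrt(46339) ≈ 215.26*I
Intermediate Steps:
l(R) = -44 (l(R) = -7 - 37 = -44)
sqrt(l(-202) + c) = sqrt(-44 - 46295) = sqrt(-46339) = I*sqrt(46339)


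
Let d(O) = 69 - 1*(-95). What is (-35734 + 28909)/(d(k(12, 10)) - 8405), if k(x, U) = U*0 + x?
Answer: 2275/2747 ≈ 0.82818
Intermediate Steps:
k(x, U) = x (k(x, U) = 0 + x = x)
d(O) = 164 (d(O) = 69 + 95 = 164)
(-35734 + 28909)/(d(k(12, 10)) - 8405) = (-35734 + 28909)/(164 - 8405) = -6825/(-8241) = -6825*(-1/8241) = 2275/2747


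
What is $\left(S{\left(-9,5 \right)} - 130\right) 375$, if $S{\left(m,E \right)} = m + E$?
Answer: $-50250$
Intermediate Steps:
$S{\left(m,E \right)} = E + m$
$\left(S{\left(-9,5 \right)} - 130\right) 375 = \left(\left(5 - 9\right) - 130\right) 375 = \left(-4 - 130\right) 375 = \left(-134\right) 375 = -50250$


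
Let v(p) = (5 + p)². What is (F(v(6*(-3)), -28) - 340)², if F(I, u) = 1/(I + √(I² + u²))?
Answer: 35572194393/307328 - 266729*√29345/307328 ≈ 1.1560e+5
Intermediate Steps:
(F(v(6*(-3)), -28) - 340)² = (1/((5 + 6*(-3))² + √(((5 + 6*(-3))²)² + (-28)²)) - 340)² = (1/((5 - 18)² + √(((5 - 18)²)² + 784)) - 340)² = (1/((-13)² + √(((-13)²)² + 784)) - 340)² = (1/(169 + √(169² + 784)) - 340)² = (1/(169 + √(28561 + 784)) - 340)² = (1/(169 + √29345) - 340)² = (-340 + 1/(169 + √29345))²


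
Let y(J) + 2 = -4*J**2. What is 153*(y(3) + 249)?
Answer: 32283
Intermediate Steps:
y(J) = -2 - 4*J**2
153*(y(3) + 249) = 153*((-2 - 4*3**2) + 249) = 153*((-2 - 4*9) + 249) = 153*((-2 - 36) + 249) = 153*(-38 + 249) = 153*211 = 32283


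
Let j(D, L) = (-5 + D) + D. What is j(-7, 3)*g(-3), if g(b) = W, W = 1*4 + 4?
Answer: -152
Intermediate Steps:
j(D, L) = -5 + 2*D
W = 8 (W = 4 + 4 = 8)
g(b) = 8
j(-7, 3)*g(-3) = (-5 + 2*(-7))*8 = (-5 - 14)*8 = -19*8 = -152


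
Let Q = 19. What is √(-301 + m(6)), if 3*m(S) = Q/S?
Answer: I*√10798/6 ≈ 17.319*I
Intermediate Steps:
m(S) = 19/(3*S) (m(S) = (19/S)/3 = 19/(3*S))
√(-301 + m(6)) = √(-301 + (19/3)/6) = √(-301 + (19/3)*(⅙)) = √(-301 + 19/18) = √(-5399/18) = I*√10798/6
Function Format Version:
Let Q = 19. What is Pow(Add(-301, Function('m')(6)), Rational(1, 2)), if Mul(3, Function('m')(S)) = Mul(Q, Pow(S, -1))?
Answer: Mul(Rational(1, 6), I, Pow(10798, Rational(1, 2))) ≈ Mul(17.319, I)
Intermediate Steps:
Function('m')(S) = Mul(Rational(19, 3), Pow(S, -1)) (Function('m')(S) = Mul(Rational(1, 3), Mul(19, Pow(S, -1))) = Mul(Rational(19, 3), Pow(S, -1)))
Pow(Add(-301, Function('m')(6)), Rational(1, 2)) = Pow(Add(-301, Mul(Rational(19, 3), Pow(6, -1))), Rational(1, 2)) = Pow(Add(-301, Mul(Rational(19, 3), Rational(1, 6))), Rational(1, 2)) = Pow(Add(-301, Rational(19, 18)), Rational(1, 2)) = Pow(Rational(-5399, 18), Rational(1, 2)) = Mul(Rational(1, 6), I, Pow(10798, Rational(1, 2)))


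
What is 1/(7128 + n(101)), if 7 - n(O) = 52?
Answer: 1/7083 ≈ 0.00014118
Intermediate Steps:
n(O) = -45 (n(O) = 7 - 1*52 = 7 - 52 = -45)
1/(7128 + n(101)) = 1/(7128 - 45) = 1/7083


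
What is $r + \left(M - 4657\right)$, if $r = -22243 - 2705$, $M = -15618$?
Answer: $-45223$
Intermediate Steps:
$r = -24948$
$r + \left(M - 4657\right) = -24948 - 20275 = -45223$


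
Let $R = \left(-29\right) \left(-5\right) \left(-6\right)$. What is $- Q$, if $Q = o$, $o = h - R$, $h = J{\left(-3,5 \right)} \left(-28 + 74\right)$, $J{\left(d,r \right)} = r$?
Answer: $-1100$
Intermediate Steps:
$h = 230$ ($h = 5 \left(-28 + 74\right) = 5 \cdot 46 = 230$)
$R = -870$ ($R = 145 \left(-6\right) = -870$)
$o = 1100$ ($o = 230 - -870 = 230 + 870 = 1100$)
$Q = 1100$
$- Q = \left(-1\right) 1100 = -1100$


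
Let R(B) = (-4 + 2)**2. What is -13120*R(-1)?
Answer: -52480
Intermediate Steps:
R(B) = 4 (R(B) = (-2)**2 = 4)
-13120*R(-1) = -13120*4 = -52480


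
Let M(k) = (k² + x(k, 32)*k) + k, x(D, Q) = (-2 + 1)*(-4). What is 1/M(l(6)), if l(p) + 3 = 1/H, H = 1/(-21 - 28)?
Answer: 1/2444 ≈ 0.00040917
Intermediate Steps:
x(D, Q) = 4 (x(D, Q) = -1*(-4) = 4)
H = -1/49 (H = 1/(-49) = -1/49 ≈ -0.020408)
l(p) = -52 (l(p) = -3 + 1/(-1/49) = -3 - 49 = -52)
M(k) = k² + 5*k (M(k) = (k² + 4*k) + k = k² + 5*k)
1/M(l(6)) = 1/(-52*(5 - 52)) = 1/(-52*(-47)) = 1/2444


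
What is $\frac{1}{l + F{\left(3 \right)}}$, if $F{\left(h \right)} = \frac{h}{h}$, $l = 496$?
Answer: $\frac{1}{497} \approx 0.0020121$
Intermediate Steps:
$F{\left(h \right)} = 1$
$\frac{1}{l + F{\left(3 \right)}} = \frac{1}{496 + 1} = \frac{1}{497}$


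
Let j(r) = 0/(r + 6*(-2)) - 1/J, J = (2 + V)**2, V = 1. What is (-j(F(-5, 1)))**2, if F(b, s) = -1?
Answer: 1/81 ≈ 0.012346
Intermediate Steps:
J = 9 (J = (2 + 1)**2 = 3**2 = 9)
j(r) = -1/9 (j(r) = 0/(r + 6*(-2)) - 1/9 = 0/(r - 12) - 1*1/9 = 0/(-12 + r) - 1/9 = 0 - 1/9 = -1/9)
(-j(F(-5, 1)))**2 = (-1*(-1/9))**2 = (1/9)**2 = 1/81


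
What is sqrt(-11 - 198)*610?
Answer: 610*I*sqrt(209) ≈ 8818.7*I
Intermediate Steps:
sqrt(-11 - 198)*610 = sqrt(-209)*610 = (I*sqrt(209))*610 = 610*I*sqrt(209)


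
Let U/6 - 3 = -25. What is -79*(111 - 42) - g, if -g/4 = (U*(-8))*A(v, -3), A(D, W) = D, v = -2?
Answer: -13899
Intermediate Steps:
U = -132 (U = 18 + 6*(-25) = 18 - 150 = -132)
g = 8448 (g = -4*(-132*(-8))*(-2) = -4224*(-2) = -4*(-2112) = 8448)
-79*(111 - 42) - g = -79*(111 - 42) - 1*8448 = -79*69 - 8448 = -1*5451 - 8448 = -5451 - 8448 = -13899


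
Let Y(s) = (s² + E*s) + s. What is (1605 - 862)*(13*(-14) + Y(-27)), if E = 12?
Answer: 145628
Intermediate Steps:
Y(s) = s² + 13*s (Y(s) = (s² + 12*s) + s = s² + 13*s)
(1605 - 862)*(13*(-14) + Y(-27)) = (1605 - 862)*(13*(-14) - 27*(13 - 27)) = 743*(-182 - 27*(-14)) = 743*(-182 + 378) = 743*196 = 145628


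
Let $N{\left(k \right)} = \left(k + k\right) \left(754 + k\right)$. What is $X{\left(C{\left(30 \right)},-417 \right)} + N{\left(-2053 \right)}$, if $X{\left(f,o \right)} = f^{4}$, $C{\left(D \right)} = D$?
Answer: $6143694$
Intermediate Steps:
$N{\left(k \right)} = 2 k \left(754 + k\right)$
$X{\left(C{\left(30 \right)},-417 \right)} + N{\left(-2053 \right)} = 30^{4} + 2 \left(-2053\right) \left(754 - 2053\right) = 810000 + 2 \left(-2053\right) \left(-1299\right) = 810000 + 5333694 = 6143694$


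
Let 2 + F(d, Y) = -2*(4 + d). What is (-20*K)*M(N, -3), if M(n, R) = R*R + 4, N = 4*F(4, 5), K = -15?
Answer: 3900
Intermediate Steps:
F(d, Y) = -10 - 2*d (F(d, Y) = -2 - 2*(4 + d) = -2 + (-8 - 2*d) = -10 - 2*d)
N = -72 (N = 4*(-10 - 2*4) = 4*(-10 - 8) = 4*(-18) = -72)
M(n, R) = 4 + R**2 (M(n, R) = R**2 + 4 = 4 + R**2)
(-20*K)*M(N, -3) = (-20*(-15))*(4 + (-3)**2) = 300*(4 + 9) = 300*13 = 3900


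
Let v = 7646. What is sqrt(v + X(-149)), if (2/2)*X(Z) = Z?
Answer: 21*sqrt(17) ≈ 86.585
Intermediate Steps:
X(Z) = Z
sqrt(v + X(-149)) = sqrt(7646 - 149) = sqrt(7497) = 21*sqrt(17)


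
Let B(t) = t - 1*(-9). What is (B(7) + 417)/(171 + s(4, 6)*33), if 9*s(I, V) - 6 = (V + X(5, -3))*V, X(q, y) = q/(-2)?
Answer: 433/270 ≈ 1.6037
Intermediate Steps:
X(q, y) = -q/2 (X(q, y) = q*(-½) = -q/2)
s(I, V) = ⅔ + V*(-5/2 + V)/9 (s(I, V) = ⅔ + ((V - ½*5)*V)/9 = ⅔ + ((V - 5/2)*V)/9 = ⅔ + ((-5/2 + V)*V)/9 = ⅔ + (V*(-5/2 + V))/9 = ⅔ + V*(-5/2 + V)/9)
B(t) = 9 + t (B(t) = t + 9 = 9 + t)
(B(7) + 417)/(171 + s(4, 6)*33) = ((9 + 7) + 417)/(171 + (⅔ - 5/18*6 + (⅑)*6²)*33) = (16 + 417)/(171 + (⅔ - 5/3 + (⅑)*36)*33) = 433/(171 + (⅔ - 5/3 + 4)*33) = 433/(171 + 3*33) = 433/(171 + 99) = 433/270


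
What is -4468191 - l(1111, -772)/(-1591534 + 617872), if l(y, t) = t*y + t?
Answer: -2175254321953/486831 ≈ -4.4682e+6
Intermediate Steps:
l(y, t) = t + t*y
-4468191 - l(1111, -772)/(-1591534 + 617872) = -4468191 - (-772*(1 + 1111))/(-1591534 + 617872) = -4468191 - (-772*1112)/(-973662) = -4468191 - (-858464)*(-1)/973662 = -4468191 - 1*429232/486831 = -4468191 - 429232/486831 = -2175254321953/486831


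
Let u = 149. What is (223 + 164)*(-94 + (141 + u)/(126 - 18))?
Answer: -212033/6 ≈ -35339.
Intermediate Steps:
(223 + 164)*(-94 + (141 + u)/(126 - 18)) = (223 + 164)*(-94 + (141 + 149)/(126 - 18)) = 387*(-94 + 290/108) = 387*(-94 + 290*(1/108)) = 387*(-94 + 145/54) = 387*(-4931/54) = -212033/6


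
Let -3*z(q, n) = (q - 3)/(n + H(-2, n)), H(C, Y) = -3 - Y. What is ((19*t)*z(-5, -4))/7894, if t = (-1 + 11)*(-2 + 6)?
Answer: -3040/35523 ≈ -0.085578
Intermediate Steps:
z(q, n) = -1/3 + q/9 (z(q, n) = -(q - 3)/(3*(n + (-3 - n))) = -(-3 + q)/(3*(-3)) = -(-3 + q)*(-1)/(3*3) = -(1 - q/3)/3 = -1/3 + q/9)
t = 40 (t = 10*4 = 40)
((19*t)*z(-5, -4))/7894 = ((19*40)*(-1/3 + (1/9)*(-5)))/7894 = (760*(-1/3 - 5/9))*(1/7894) = (760*(-8/9))*(1/7894) = -6080/9*1/7894 = -3040/35523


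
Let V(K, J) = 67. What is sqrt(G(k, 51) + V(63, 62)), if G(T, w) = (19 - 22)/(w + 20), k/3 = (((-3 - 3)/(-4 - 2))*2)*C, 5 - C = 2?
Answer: sqrt(337534)/71 ≈ 8.1828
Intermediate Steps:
C = 3 (C = 5 - 1*2 = 5 - 2 = 3)
k = 18 (k = 3*((((-3 - 3)/(-4 - 2))*2)*3) = 3*((-6/(-6)*2)*3) = 3*((-6*(-1/6)*2)*3) = 3*((1*2)*3) = 3*(2*3) = 3*6 = 18)
G(T, w) = -3/(20 + w)
sqrt(G(k, 51) + V(63, 62)) = sqrt(-3/(20 + 51) + 67) = sqrt(-3/71 + 67) = sqrt(4754/71) = sqrt(337534)/71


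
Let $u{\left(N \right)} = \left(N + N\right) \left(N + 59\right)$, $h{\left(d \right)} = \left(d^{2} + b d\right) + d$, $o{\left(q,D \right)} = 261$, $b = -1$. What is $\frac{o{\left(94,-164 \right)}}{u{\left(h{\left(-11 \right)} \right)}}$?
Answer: $\frac{29}{4840} \approx 0.0059917$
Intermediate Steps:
$h{\left(d \right)} = d^{2}$ ($h{\left(d \right)} = \left(d^{2} - d\right) + d = d^{2}$)
$u{\left(N \right)} = 2 N \left(59 + N\right)$
$\frac{o{\left(94,-164 \right)}}{u{\left(h{\left(-11 \right)} \right)}} = \frac{261}{2 \left(-11\right)^{2} \left(59 + \left(-11\right)^{2}\right)} = \frac{261}{2 \cdot 121 \left(59 + 121\right)} = \frac{261}{2 \cdot 121 \cdot 180} = \frac{261}{43560} = 261 \cdot \frac{1}{43560} = \frac{29}{4840}$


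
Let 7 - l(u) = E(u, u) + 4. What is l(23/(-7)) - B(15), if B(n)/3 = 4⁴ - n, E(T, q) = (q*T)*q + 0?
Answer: -234793/343 ≈ -684.53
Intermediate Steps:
E(T, q) = T*q² (E(T, q) = (T*q)*q + 0 = T*q² + 0 = T*q²)
l(u) = 3 - u³ (l(u) = 7 - (u*u² + 4) = 7 - (u³ + 4) = 7 - (4 + u³) = 7 + (-4 - u³) = 3 - u³)
B(n) = 768 - 3*n (B(n) = 3*(4⁴ - n) = 3*(256 - n) = 768 - 3*n)
l(23/(-7)) - B(15) = (3 - (23/(-7))³) - (768 - 3*15) = (3 - (23*(-⅐))³) - (768 - 45) = (3 - (-23/7)³) - 1*723 = (3 - 1*(-12167/343)) - 723 = (3 + 12167/343) - 723 = 13196/343 - 723 = -234793/343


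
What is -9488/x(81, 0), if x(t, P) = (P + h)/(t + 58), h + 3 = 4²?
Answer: -1318832/13 ≈ -1.0145e+5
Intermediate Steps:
h = 13 (h = -3 + 4² = -3 + 16 = 13)
x(t, P) = (13 + P)/(58 + t) (x(t, P) = (P + 13)/(t + 58) = (13 + P)/(58 + t))
-9488/x(81, 0) = -9488*(58 + 81)/(13 + 0) = -9488/(13/139) = -9488/((1/139)*13) = -9488/13/139 = -9488*139/13 = -1318832/13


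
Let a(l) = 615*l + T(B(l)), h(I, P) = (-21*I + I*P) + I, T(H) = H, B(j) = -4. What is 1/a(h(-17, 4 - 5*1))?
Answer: 1/219551 ≈ 4.5547e-6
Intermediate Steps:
h(I, P) = -20*I + I*P
a(l) = -4 + 615*l (a(l) = 615*l - 4 = -4 + 615*l)
1/a(h(-17, 4 - 5*1)) = 1/(-4 + 615*(-17*(-20 + (4 - 5*1)))) = 1/(-4 + 615*(-17*(-20 + (4 - 5)))) = 1/(-4 + 615*(-17*(-20 - 1))) = 1/(-4 + 615*(-17*(-21))) = 1/(-4 + 615*357) = 1/(-4 + 219555) = 1/219551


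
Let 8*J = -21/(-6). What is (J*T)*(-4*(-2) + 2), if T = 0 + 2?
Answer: 35/4 ≈ 8.7500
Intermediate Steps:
T = 2
J = 7/16 (J = (-21/(-6))/8 = (-21*(-⅙))/8 = (⅛)*(7/2) = 7/16 ≈ 0.43750)
(J*T)*(-4*(-2) + 2) = ((7/16)*2)*(-4*(-2) + 2) = 7*(8 + 2)/8 = (7/8)*10 = 35/4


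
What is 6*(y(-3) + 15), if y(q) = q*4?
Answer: 18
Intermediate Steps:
y(q) = 4*q
6*(y(-3) + 15) = 6*(4*(-3) + 15) = 6*(-12 + 15) = 6*3 = 18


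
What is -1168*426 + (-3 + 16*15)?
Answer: -497331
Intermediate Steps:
-1168*426 + (-3 + 16*15) = -497568 + (-3 + 240) = -497568 + 237 = -497331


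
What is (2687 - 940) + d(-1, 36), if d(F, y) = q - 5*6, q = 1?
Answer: 1718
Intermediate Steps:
d(F, y) = -29 (d(F, y) = 1 - 5*6 = 1 - 30 = -29)
(2687 - 940) + d(-1, 36) = (2687 - 940) - 29 = 1747 - 29 = 1718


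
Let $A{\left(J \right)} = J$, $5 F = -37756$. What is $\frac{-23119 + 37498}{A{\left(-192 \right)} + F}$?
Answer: $- \frac{71895}{38716} \approx -1.857$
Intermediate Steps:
$F = - \frac{37756}{5}$ ($F = \frac{1}{5} \left(-37756\right) = - \frac{37756}{5} \approx -7551.2$)
$\frac{-23119 + 37498}{A{\left(-192 \right)} + F} = \frac{-23119 + 37498}{-192 - \frac{37756}{5}} = \frac{14379}{- \frac{38716}{5}} = 14379 \left(- \frac{5}{38716}\right) = - \frac{71895}{38716}$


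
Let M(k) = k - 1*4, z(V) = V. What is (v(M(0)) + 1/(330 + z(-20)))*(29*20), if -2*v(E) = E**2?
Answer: -143782/31 ≈ -4638.1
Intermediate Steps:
M(k) = -4 + k (M(k) = k - 4 = -4 + k)
v(E) = -E**2/2
(v(M(0)) + 1/(330 + z(-20)))*(29*20) = (-(-4 + 0)**2/2 + 1/(330 - 20))*(29*20) = (-1/2*(-4)**2 + 1/310)*580 = (-1/2*16 + 1/310)*580 = (-8 + 1/310)*580 = -2479/310*580 = -143782/31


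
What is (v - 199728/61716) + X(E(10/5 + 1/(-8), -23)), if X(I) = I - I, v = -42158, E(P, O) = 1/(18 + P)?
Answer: -216835238/5143 ≈ -42161.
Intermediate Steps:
X(I) = 0
(v - 199728/61716) + X(E(10/5 + 1/(-8), -23)) = (-42158 - 199728/61716) + 0 = (-42158 - 199728*1/61716) + 0 = (-42158 - 16644/5143) + 0 = -216835238/5143 + 0 = -216835238/5143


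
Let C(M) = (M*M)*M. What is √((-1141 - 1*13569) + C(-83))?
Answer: I*√586497 ≈ 765.83*I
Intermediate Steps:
C(M) = M³ (C(M) = M²*M = M³)
√((-1141 - 1*13569) + C(-83)) = √((-1141 - 1*13569) + (-83)³) = √((-1141 - 13569) - 571787) = √(-14710 - 571787) = √(-586497) = I*√586497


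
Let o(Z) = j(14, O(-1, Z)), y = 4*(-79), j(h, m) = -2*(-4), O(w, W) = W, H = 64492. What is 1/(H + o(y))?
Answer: 1/64500 ≈ 1.5504e-5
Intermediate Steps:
j(h, m) = 8
y = -316
o(Z) = 8
1/(H + o(y)) = 1/(64492 + 8) = 1/64500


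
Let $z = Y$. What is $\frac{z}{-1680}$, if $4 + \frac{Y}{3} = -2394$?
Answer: $\frac{1199}{280} \approx 4.2821$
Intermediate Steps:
$Y = -7194$ ($Y = -12 + 3 \left(-2394\right) = -12 - 7182 = -7194$)
$z = -7194$
$\frac{z}{-1680} = - \frac{7194}{-1680} = \left(-7194\right) \left(- \frac{1}{1680}\right) = \frac{1199}{280}$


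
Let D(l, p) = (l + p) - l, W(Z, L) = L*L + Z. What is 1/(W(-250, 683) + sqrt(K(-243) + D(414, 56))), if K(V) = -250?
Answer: 466239/217378805315 - I*sqrt(194)/217378805315 ≈ 2.1448e-6 - 6.4074e-11*I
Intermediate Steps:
W(Z, L) = Z + L**2 (W(Z, L) = L**2 + Z = Z + L**2)
D(l, p) = p
1/(W(-250, 683) + sqrt(K(-243) + D(414, 56))) = 1/((-250 + 683**2) + sqrt(-250 + 56)) = 1/((-250 + 466489) + sqrt(-194)) = 1/(466239 + I*sqrt(194))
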